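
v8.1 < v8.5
True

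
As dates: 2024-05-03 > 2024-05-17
False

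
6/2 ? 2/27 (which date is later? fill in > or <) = >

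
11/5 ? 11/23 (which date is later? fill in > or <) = <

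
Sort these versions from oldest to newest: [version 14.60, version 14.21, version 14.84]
[version 14.21, version 14.60, version 14.84]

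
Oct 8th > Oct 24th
False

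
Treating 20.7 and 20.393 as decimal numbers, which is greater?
20.7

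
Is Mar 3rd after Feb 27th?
Yes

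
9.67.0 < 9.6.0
False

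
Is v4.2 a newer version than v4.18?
No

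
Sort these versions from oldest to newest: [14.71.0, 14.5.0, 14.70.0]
[14.5.0, 14.70.0, 14.71.0]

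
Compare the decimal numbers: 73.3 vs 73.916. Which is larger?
73.916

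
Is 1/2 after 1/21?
No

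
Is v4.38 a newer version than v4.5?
Yes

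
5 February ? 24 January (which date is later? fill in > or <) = >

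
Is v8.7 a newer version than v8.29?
No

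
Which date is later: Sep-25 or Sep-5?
Sep-25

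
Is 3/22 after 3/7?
Yes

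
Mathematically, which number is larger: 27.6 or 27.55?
27.6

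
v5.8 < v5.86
True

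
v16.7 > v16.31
False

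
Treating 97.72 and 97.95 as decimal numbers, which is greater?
97.95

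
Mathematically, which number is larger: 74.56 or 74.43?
74.56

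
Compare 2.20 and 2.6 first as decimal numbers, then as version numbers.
As decimals: 2.20 < 2.6. As versions: v2.20 > v2.6 (minor version 20 > 6).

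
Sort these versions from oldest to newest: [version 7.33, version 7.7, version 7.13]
[version 7.7, version 7.13, version 7.33]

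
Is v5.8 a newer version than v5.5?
Yes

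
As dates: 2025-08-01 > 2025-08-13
False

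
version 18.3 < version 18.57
True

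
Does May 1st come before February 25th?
No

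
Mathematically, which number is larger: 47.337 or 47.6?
47.6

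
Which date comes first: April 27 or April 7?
April 7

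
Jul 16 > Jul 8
True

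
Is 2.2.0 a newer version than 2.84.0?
No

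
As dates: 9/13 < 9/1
False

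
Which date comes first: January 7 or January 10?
January 7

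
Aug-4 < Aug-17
True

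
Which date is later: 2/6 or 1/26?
2/6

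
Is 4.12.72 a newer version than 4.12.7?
Yes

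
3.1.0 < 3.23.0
True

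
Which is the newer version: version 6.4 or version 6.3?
version 6.4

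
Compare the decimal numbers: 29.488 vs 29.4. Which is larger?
29.488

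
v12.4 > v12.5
False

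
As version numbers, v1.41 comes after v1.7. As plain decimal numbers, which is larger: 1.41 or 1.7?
1.7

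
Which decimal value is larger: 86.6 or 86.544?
86.6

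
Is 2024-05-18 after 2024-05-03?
Yes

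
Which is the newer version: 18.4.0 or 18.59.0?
18.59.0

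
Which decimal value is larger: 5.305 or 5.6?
5.6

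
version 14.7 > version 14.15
False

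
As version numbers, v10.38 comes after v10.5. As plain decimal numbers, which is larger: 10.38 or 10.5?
10.5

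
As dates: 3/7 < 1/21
False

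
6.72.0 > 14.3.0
False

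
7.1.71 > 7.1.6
True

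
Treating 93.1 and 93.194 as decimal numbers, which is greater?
93.194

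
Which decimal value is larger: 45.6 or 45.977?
45.977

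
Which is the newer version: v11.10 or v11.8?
v11.10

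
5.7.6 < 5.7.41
True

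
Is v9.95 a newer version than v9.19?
Yes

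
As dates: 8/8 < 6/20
False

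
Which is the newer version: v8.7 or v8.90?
v8.90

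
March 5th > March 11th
False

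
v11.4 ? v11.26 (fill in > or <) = <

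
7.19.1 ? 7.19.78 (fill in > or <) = <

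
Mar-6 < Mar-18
True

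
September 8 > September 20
False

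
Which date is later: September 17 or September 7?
September 17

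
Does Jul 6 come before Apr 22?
No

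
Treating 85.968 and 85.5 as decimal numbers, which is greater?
85.968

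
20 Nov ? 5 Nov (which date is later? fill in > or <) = >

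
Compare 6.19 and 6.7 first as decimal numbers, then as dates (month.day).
As decimals: 6.19 < 6.7. As dates: 6/19 is later than 6/7 (day 19 > day 7).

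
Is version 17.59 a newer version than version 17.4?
Yes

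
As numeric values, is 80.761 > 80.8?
False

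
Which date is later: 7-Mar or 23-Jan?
7-Mar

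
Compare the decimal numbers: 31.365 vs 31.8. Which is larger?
31.8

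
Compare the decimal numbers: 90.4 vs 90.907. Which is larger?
90.907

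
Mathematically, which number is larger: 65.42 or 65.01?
65.42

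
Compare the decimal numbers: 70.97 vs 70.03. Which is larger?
70.97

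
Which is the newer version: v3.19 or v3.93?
v3.93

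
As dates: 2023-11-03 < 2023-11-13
True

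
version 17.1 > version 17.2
False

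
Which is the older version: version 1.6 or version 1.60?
version 1.6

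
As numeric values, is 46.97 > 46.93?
True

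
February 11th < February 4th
False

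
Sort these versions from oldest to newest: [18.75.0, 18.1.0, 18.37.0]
[18.1.0, 18.37.0, 18.75.0]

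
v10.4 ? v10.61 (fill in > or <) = <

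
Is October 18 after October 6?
Yes. Day 18 comes after day 6 in October — this is a date comparison, not a decimal one (the decimal 10.18 would be smaller than 10.6).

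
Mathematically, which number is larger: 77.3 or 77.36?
77.36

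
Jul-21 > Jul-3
True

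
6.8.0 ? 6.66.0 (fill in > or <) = <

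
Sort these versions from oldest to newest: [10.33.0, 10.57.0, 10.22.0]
[10.22.0, 10.33.0, 10.57.0]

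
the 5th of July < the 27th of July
True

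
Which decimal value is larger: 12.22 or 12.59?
12.59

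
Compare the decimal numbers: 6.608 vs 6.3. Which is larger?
6.608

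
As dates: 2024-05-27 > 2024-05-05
True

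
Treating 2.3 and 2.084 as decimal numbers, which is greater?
2.3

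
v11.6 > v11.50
False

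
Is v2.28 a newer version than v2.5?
Yes. Version numbers are compared segment by segment as integers, not as decimals: minor version 28 > 5, so v2.28 > v2.5 (even though the decimal 2.28 < 2.5).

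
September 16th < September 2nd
False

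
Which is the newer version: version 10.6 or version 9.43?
version 10.6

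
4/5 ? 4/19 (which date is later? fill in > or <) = <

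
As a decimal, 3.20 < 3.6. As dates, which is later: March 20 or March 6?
March 20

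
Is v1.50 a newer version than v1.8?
Yes. Version numbers are compared segment by segment as integers, not as decimals: minor version 50 > 8, so v1.50 > v1.8 (even though the decimal 1.50 < 1.8).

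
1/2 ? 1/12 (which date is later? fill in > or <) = <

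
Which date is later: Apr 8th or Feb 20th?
Apr 8th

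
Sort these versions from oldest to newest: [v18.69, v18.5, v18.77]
[v18.5, v18.69, v18.77]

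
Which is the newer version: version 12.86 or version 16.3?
version 16.3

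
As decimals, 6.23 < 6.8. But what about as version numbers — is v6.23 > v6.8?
True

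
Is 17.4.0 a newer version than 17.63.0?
No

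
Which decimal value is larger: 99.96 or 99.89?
99.96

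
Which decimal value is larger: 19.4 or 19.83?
19.83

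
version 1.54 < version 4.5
True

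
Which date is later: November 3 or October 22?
November 3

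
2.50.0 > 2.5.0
True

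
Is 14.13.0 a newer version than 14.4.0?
Yes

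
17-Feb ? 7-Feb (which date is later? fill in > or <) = >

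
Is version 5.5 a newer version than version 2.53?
Yes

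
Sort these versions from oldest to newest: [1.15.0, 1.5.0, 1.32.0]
[1.5.0, 1.15.0, 1.32.0]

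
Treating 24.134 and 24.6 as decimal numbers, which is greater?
24.6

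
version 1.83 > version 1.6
True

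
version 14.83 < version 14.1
False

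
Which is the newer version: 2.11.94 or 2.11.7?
2.11.94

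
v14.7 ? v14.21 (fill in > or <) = <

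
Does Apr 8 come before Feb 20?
No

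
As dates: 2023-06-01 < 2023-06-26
True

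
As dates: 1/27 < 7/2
True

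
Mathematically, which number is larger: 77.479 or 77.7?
77.7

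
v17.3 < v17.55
True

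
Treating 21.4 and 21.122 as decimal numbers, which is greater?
21.4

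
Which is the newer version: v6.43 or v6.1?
v6.43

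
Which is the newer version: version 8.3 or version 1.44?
version 8.3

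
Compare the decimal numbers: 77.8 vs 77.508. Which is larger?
77.8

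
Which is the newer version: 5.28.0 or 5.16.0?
5.28.0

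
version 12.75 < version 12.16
False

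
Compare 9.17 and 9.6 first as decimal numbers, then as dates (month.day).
As decimals: 9.17 < 9.6. As dates: 9/17 is later than 9/6 (day 17 > day 6).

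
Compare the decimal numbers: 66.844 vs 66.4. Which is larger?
66.844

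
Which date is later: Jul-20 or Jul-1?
Jul-20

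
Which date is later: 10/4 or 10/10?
10/10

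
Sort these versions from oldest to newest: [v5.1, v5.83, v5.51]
[v5.1, v5.51, v5.83]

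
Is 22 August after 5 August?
Yes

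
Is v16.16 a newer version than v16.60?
No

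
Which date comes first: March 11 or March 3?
March 3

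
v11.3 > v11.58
False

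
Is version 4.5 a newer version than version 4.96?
No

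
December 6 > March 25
True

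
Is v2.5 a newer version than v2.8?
No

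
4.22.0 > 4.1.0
True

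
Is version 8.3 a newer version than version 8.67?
No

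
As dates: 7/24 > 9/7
False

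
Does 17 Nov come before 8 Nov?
No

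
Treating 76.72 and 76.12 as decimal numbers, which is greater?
76.72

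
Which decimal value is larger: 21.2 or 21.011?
21.2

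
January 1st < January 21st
True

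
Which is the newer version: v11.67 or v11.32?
v11.67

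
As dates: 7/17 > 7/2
True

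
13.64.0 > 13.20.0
True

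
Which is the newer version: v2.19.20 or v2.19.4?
v2.19.20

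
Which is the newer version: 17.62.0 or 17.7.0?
17.62.0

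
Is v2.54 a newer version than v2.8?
Yes. Version numbers are compared segment by segment as integers, not as decimals: minor version 54 > 8, so v2.54 > v2.8 (even though the decimal 2.54 < 2.8).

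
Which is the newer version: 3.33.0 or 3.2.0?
3.33.0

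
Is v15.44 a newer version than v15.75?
No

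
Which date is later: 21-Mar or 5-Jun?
5-Jun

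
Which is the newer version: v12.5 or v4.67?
v12.5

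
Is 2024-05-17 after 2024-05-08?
Yes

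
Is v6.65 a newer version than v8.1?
No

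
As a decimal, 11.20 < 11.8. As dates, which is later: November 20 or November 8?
November 20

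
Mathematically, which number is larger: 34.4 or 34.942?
34.942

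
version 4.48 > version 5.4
False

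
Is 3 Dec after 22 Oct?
Yes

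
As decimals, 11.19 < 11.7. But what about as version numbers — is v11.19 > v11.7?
True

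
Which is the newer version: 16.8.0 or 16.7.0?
16.8.0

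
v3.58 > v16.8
False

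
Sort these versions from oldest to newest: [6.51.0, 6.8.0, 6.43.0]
[6.8.0, 6.43.0, 6.51.0]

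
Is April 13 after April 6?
Yes. Day 13 comes after day 6 in April — this is a date comparison, not a decimal one (the decimal 4.13 would be smaller than 4.6).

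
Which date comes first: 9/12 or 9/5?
9/5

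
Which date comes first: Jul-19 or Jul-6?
Jul-6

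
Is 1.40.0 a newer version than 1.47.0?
No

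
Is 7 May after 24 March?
Yes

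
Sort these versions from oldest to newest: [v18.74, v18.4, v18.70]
[v18.4, v18.70, v18.74]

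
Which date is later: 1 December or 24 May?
1 December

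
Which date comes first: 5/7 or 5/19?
5/7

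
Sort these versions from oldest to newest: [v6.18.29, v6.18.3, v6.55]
[v6.18.3, v6.18.29, v6.55]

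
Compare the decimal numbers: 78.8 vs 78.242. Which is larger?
78.8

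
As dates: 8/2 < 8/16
True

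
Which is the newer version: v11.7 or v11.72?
v11.72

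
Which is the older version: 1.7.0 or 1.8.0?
1.7.0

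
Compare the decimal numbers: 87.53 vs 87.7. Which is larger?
87.7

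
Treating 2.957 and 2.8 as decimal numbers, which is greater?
2.957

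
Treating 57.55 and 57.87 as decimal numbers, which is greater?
57.87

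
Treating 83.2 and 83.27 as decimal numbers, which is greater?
83.27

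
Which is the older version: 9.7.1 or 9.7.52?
9.7.1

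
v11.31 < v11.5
False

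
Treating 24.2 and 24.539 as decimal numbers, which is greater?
24.539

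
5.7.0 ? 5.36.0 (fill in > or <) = <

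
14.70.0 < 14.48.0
False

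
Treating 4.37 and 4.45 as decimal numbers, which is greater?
4.45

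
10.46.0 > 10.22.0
True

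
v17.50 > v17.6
True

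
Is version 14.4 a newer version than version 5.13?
Yes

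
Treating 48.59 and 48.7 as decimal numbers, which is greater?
48.7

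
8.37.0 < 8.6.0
False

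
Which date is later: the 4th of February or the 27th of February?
the 27th of February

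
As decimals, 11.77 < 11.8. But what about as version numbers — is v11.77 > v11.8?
True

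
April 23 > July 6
False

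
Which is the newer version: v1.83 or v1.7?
v1.83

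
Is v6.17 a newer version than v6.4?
Yes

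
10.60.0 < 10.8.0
False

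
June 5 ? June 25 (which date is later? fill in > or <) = <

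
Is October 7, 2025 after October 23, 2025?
No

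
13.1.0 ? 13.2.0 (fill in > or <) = <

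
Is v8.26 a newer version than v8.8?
Yes. Version numbers are compared segment by segment as integers, not as decimals: minor version 26 > 8, so v8.26 > v8.8 (even though the decimal 8.26 < 8.8).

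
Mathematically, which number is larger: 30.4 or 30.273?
30.4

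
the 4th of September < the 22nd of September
True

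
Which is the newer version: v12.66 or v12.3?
v12.66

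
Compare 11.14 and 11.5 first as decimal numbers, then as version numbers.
As decimals: 11.14 < 11.5. As versions: v11.14 > v11.5 (minor version 14 > 5).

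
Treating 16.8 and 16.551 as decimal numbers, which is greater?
16.8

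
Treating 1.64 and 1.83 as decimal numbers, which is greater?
1.83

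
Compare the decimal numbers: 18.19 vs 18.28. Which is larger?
18.28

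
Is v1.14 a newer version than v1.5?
Yes. Version numbers are compared segment by segment as integers, not as decimals: minor version 14 > 5, so v1.14 > v1.5 (even though the decimal 1.14 < 1.5).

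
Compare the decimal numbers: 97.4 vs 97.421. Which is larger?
97.421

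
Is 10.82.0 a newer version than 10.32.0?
Yes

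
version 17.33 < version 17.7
False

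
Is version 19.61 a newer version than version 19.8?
Yes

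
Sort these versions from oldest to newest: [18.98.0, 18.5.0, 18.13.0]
[18.5.0, 18.13.0, 18.98.0]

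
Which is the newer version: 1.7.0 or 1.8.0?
1.8.0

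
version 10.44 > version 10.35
True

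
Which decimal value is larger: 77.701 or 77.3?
77.701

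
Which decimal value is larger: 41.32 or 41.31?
41.32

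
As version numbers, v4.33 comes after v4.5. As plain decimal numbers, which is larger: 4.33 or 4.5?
4.5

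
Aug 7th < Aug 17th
True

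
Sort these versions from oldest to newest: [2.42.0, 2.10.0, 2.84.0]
[2.10.0, 2.42.0, 2.84.0]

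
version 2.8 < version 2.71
True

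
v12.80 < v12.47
False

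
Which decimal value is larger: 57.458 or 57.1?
57.458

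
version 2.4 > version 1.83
True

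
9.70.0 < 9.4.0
False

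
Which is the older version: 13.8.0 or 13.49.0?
13.8.0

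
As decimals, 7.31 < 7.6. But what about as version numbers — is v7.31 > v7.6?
True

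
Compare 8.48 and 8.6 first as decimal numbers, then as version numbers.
As decimals: 8.48 < 8.6. As versions: v8.48 > v8.6 (minor version 48 > 6).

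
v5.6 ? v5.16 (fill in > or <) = <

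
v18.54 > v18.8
True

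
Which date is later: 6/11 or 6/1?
6/11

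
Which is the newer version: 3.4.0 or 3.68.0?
3.68.0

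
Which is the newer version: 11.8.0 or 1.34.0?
11.8.0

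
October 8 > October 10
False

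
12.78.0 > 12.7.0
True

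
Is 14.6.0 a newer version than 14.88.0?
No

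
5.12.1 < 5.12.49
True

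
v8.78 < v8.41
False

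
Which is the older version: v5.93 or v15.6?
v5.93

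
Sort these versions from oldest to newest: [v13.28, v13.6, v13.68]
[v13.6, v13.28, v13.68]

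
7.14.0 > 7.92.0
False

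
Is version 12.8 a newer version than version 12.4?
Yes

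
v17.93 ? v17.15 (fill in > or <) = >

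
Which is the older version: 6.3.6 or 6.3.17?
6.3.6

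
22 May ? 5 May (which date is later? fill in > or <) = >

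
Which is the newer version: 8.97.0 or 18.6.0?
18.6.0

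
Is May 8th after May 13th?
No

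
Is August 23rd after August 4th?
Yes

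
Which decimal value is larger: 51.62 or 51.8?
51.8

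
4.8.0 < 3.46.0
False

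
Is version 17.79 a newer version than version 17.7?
Yes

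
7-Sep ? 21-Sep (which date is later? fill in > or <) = <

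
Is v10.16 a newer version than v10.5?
Yes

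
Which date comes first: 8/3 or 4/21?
4/21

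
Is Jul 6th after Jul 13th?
No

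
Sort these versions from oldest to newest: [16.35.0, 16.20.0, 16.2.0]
[16.2.0, 16.20.0, 16.35.0]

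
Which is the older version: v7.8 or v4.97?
v4.97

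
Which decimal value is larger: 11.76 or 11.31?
11.76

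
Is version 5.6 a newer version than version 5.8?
No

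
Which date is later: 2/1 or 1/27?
2/1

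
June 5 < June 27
True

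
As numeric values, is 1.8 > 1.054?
True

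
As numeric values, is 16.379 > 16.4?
False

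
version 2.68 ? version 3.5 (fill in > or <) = <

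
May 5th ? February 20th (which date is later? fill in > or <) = >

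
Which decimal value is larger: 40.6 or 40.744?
40.744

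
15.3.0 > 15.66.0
False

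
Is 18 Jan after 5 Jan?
Yes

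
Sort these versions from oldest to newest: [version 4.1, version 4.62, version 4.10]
[version 4.1, version 4.10, version 4.62]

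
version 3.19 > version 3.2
True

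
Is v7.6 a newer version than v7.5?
Yes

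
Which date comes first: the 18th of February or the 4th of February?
the 4th of February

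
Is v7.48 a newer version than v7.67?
No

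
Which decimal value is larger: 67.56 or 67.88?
67.88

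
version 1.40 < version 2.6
True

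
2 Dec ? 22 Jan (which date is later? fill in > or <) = >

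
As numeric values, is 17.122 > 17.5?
False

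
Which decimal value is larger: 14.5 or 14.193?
14.5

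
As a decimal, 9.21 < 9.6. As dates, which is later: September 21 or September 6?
September 21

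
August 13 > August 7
True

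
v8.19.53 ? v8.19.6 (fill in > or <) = >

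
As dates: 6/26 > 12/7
False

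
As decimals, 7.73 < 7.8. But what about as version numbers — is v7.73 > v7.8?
True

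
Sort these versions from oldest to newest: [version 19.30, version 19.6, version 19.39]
[version 19.6, version 19.30, version 19.39]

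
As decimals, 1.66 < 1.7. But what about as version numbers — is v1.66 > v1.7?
True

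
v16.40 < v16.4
False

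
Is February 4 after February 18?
No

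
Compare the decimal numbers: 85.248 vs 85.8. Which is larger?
85.8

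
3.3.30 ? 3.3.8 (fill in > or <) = >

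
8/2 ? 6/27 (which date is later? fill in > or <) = >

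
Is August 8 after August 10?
No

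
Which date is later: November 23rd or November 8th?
November 23rd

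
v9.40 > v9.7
True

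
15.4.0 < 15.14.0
True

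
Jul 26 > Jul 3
True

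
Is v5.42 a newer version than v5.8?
Yes. Version numbers are compared segment by segment as integers, not as decimals: minor version 42 > 8, so v5.42 > v5.8 (even though the decimal 5.42 < 5.8).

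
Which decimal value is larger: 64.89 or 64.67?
64.89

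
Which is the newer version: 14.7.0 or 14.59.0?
14.59.0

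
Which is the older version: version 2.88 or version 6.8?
version 2.88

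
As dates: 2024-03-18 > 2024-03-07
True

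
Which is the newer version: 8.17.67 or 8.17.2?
8.17.67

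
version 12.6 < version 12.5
False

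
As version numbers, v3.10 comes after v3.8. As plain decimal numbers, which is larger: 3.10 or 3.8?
3.8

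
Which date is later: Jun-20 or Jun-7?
Jun-20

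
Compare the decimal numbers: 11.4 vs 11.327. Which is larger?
11.4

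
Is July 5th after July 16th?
No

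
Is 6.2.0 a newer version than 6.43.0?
No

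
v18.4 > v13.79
True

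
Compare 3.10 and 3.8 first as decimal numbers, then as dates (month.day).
As decimals: 3.10 < 3.8. As dates: 3/10 is later than 3/8 (day 10 > day 8).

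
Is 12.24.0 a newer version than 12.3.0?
Yes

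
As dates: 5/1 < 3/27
False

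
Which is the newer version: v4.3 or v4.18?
v4.18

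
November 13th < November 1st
False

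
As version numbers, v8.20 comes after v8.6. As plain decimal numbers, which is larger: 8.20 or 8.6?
8.6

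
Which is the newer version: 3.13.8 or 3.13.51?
3.13.51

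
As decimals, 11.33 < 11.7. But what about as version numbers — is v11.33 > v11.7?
True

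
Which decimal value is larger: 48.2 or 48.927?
48.927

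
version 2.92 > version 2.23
True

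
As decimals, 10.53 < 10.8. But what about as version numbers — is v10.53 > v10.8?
True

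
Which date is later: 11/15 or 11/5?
11/15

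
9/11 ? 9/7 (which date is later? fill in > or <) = >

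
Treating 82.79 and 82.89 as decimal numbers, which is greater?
82.89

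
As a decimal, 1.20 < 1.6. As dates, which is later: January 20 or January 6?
January 20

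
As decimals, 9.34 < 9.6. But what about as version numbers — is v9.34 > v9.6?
True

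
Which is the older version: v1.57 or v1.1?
v1.1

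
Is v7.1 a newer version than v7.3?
No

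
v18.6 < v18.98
True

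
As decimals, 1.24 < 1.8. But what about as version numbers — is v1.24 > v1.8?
True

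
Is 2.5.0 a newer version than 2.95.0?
No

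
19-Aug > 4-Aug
True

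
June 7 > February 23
True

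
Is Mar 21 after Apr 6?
No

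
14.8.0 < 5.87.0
False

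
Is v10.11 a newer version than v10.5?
Yes. Version numbers are compared segment by segment as integers, not as decimals: minor version 11 > 5, so v10.11 > v10.5 (even though the decimal 10.11 < 10.5).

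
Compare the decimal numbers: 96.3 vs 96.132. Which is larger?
96.3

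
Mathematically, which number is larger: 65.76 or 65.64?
65.76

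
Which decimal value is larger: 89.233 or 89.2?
89.233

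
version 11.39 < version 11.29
False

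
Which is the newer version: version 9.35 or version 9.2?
version 9.35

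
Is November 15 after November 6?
Yes. Day 15 comes after day 6 in November — this is a date comparison, not a decimal one (the decimal 11.15 would be smaller than 11.6).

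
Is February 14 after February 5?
Yes. Day 14 comes after day 5 in February — this is a date comparison, not a decimal one (the decimal 2.14 would be smaller than 2.5).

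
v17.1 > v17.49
False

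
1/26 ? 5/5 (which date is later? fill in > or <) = <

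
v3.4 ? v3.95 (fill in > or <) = <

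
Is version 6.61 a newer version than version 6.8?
Yes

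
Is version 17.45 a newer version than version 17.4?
Yes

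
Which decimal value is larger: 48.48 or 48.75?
48.75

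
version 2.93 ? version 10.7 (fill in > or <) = <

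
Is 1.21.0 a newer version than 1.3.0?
Yes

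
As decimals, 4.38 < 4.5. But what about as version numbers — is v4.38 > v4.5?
True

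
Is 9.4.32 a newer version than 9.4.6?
Yes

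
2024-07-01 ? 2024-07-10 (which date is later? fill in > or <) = <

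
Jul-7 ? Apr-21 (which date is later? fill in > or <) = >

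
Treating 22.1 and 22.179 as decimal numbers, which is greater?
22.179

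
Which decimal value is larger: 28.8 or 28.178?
28.8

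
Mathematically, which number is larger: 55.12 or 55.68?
55.68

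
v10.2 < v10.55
True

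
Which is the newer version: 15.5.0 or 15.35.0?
15.35.0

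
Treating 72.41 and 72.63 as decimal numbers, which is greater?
72.63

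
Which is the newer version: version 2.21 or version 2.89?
version 2.89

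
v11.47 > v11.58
False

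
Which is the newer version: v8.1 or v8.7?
v8.7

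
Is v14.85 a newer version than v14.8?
Yes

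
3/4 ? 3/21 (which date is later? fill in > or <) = <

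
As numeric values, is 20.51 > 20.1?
True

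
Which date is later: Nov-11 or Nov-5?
Nov-11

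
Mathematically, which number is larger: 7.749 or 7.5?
7.749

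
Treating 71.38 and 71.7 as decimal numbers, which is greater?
71.7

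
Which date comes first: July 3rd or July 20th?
July 3rd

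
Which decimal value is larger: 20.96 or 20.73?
20.96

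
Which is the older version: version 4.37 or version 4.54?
version 4.37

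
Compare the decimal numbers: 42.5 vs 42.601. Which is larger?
42.601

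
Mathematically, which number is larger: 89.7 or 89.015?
89.7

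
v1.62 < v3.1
True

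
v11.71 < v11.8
False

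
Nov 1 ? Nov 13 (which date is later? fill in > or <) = <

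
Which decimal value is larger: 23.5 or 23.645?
23.645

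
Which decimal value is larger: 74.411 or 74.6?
74.6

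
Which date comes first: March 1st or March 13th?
March 1st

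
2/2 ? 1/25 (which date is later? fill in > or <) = >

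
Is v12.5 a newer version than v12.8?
No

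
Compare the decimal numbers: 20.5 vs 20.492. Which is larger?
20.5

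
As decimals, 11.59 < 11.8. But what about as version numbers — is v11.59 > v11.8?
True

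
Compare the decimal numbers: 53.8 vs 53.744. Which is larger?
53.8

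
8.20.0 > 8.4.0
True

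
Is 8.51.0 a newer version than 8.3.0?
Yes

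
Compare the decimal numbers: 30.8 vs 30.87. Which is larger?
30.87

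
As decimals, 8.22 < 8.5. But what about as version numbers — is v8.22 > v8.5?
True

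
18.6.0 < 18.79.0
True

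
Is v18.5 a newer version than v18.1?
Yes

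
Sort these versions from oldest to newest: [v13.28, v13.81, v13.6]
[v13.6, v13.28, v13.81]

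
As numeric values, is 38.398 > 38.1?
True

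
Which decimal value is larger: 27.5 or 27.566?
27.566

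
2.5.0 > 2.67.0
False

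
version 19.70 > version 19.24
True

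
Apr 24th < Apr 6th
False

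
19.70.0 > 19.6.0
True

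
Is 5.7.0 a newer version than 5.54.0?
No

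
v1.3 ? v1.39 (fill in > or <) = <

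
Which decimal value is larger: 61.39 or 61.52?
61.52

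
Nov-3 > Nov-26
False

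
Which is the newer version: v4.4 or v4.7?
v4.7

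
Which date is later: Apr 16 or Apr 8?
Apr 16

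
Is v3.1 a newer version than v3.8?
No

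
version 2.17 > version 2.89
False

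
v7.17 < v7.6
False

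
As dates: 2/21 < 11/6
True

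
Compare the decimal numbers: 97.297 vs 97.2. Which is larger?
97.297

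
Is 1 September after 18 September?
No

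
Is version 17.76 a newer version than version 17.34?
Yes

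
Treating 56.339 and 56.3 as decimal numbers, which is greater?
56.339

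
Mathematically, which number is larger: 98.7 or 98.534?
98.7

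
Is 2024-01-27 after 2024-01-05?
Yes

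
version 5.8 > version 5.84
False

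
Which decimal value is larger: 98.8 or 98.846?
98.846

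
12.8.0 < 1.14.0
False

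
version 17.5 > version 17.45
False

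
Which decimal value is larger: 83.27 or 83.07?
83.27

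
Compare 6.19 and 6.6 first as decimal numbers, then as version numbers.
As decimals: 6.19 < 6.6. As versions: v6.19 > v6.6 (minor version 19 > 6).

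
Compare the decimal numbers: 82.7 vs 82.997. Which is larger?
82.997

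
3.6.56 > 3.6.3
True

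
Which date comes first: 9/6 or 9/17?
9/6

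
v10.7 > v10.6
True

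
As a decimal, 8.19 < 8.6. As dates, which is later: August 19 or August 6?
August 19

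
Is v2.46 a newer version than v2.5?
Yes. Version numbers are compared segment by segment as integers, not as decimals: minor version 46 > 5, so v2.46 > v2.5 (even though the decimal 2.46 < 2.5).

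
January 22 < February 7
True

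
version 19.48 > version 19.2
True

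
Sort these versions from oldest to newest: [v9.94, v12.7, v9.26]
[v9.26, v9.94, v12.7]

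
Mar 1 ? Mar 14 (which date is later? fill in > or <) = <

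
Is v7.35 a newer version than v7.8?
Yes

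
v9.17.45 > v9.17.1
True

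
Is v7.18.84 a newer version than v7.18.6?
Yes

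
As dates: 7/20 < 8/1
True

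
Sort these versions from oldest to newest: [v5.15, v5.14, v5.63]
[v5.14, v5.15, v5.63]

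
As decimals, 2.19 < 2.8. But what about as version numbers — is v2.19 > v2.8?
True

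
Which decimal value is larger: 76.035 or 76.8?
76.8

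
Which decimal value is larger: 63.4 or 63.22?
63.4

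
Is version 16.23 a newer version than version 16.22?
Yes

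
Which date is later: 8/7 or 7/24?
8/7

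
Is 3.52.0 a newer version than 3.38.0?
Yes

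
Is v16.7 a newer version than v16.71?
No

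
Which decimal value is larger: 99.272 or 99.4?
99.4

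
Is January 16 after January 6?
Yes. Day 16 comes after day 6 in January — this is a date comparison, not a decimal one (the decimal 1.16 would be smaller than 1.6).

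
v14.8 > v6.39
True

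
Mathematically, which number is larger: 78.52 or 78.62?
78.62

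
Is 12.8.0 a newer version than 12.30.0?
No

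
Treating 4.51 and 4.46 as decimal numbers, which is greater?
4.51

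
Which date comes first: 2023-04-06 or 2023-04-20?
2023-04-06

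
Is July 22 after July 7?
Yes. Day 22 comes after day 7 in July — this is a date comparison, not a decimal one (the decimal 7.22 would be smaller than 7.7).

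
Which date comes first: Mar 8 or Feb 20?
Feb 20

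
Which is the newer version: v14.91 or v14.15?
v14.91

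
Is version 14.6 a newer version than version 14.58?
No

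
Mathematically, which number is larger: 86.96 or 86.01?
86.96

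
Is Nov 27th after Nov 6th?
Yes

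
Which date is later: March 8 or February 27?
March 8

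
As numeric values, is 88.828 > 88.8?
True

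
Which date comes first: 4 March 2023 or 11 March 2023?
4 March 2023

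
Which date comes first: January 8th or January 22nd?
January 8th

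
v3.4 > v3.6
False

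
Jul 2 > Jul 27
False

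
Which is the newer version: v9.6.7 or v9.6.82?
v9.6.82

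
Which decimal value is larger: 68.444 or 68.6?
68.6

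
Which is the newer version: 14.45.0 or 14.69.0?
14.69.0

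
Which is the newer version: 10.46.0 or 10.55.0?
10.55.0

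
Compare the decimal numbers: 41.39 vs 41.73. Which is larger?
41.73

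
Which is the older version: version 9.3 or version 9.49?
version 9.3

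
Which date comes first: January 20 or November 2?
January 20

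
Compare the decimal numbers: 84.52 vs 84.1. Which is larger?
84.52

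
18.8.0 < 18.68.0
True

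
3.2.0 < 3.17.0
True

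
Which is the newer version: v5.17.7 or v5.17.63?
v5.17.63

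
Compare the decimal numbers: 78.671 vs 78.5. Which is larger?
78.671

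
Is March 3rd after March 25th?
No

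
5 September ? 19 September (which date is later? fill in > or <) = <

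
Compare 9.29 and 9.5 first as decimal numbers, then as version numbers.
As decimals: 9.29 < 9.5. As versions: v9.29 > v9.5 (minor version 29 > 5).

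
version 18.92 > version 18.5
True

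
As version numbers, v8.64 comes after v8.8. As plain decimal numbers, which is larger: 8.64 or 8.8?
8.8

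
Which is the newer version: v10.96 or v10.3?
v10.96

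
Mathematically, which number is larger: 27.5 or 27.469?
27.5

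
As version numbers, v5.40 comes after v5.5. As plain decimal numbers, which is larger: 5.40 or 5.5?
5.5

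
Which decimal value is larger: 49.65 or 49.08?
49.65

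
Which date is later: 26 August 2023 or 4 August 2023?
26 August 2023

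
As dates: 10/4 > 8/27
True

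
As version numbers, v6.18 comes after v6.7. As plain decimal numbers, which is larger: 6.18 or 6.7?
6.7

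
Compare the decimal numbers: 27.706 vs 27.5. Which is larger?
27.706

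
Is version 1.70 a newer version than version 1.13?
Yes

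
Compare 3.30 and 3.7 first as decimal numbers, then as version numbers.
As decimals: 3.30 < 3.7. As versions: v3.30 > v3.7 (minor version 30 > 7).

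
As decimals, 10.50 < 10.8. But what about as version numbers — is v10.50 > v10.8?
True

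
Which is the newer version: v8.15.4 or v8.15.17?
v8.15.17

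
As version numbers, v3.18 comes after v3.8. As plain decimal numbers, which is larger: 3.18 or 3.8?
3.8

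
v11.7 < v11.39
True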